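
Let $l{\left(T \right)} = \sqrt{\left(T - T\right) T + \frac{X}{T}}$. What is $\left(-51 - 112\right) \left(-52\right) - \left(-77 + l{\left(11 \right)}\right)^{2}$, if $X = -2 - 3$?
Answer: $\frac{28022}{11} + 14 i \sqrt{55} \approx 2547.5 + 103.83 i$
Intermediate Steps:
$X = -5$ ($X = -2 - 3 = -5$)
$l{\left(T \right)} = \sqrt{5} \sqrt{- \frac{1}{T}}$ ($l{\left(T \right)} = \sqrt{\left(T - T\right) T - \frac{5}{T}} = \sqrt{0 T - \frac{5}{T}} = \sqrt{0 - \frac{5}{T}} = \sqrt{- \frac{5}{T}} = \sqrt{5} \sqrt{- \frac{1}{T}}$)
$\left(-51 - 112\right) \left(-52\right) - \left(-77 + l{\left(11 \right)}\right)^{2} = \left(-51 - 112\right) \left(-52\right) - \left(-77 + \sqrt{5} \sqrt{- \frac{1}{11}}\right)^{2} = \left(-163\right) \left(-52\right) - \left(-77 + \sqrt{5} \sqrt{\left(-1\right) \frac{1}{11}}\right)^{2} = 8476 - \left(-77 + \sqrt{5} \sqrt{- \frac{1}{11}}\right)^{2} = 8476 - \left(-77 + \sqrt{5} \frac{i \sqrt{11}}{11}\right)^{2} = 8476 - \left(-77 + \frac{i \sqrt{55}}{11}\right)^{2}$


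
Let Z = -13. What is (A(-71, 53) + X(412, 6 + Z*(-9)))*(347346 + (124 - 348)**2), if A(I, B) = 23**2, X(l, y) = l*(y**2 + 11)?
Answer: 2479825318098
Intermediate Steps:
X(l, y) = l*(11 + y**2)
A(I, B) = 529
(A(-71, 53) + X(412, 6 + Z*(-9)))*(347346 + (124 - 348)**2) = (529 + 412*(11 + (6 - 13*(-9))**2))*(347346 + (124 - 348)**2) = (529 + 412*(11 + (6 + 117)**2))*(347346 + (-224)**2) = (529 + 412*(11 + 123**2))*(347346 + 50176) = (529 + 412*(11 + 15129))*397522 = (529 + 412*15140)*397522 = (529 + 6237680)*397522 = 6238209*397522 = 2479825318098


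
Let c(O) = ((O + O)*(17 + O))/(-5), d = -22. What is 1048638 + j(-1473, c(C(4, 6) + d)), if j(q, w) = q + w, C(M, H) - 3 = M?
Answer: 1047177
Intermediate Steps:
C(M, H) = 3 + M
c(O) = -2*O*(17 + O)/5 (c(O) = ((2*O)*(17 + O))*(-⅕) = (2*O*(17 + O))*(-⅕) = -2*O*(17 + O)/5)
1048638 + j(-1473, c(C(4, 6) + d)) = 1048638 + (-1473 - 2*((3 + 4) - 22)*(17 + ((3 + 4) - 22))/5) = 1048638 + (-1473 - 2*(7 - 22)*(17 + (7 - 22))/5) = 1048638 + (-1473 - ⅖*(-15)*(17 - 15)) = 1048638 + (-1473 - ⅖*(-15)*2) = 1048638 + (-1473 + 12) = 1048638 - 1461 = 1047177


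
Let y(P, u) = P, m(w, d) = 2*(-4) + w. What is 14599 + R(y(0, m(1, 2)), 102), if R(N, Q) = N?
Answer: 14599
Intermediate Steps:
m(w, d) = -8 + w
14599 + R(y(0, m(1, 2)), 102) = 14599 + 0 = 14599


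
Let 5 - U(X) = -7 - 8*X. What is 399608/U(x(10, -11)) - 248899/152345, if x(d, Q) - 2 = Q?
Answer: -608932147/91407 ≈ -6661.8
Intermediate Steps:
x(d, Q) = 2 + Q
U(X) = 12 + 8*X (U(X) = 5 - (-7 - 8*X) = 5 + (7 + 8*X) = 12 + 8*X)
399608/U(x(10, -11)) - 248899/152345 = 399608/(12 + 8*(2 - 11)) - 248899/152345 = 399608/(12 + 8*(-9)) - 248899*1/152345 = 399608/(12 - 72) - 248899/152345 = 399608/(-60) - 248899/152345 = 399608*(-1/60) - 248899/152345 = -99902/15 - 248899/152345 = -608932147/91407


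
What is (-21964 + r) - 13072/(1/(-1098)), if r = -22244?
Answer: 14308848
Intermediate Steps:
(-21964 + r) - 13072/(1/(-1098)) = (-21964 - 22244) - 13072/(1/(-1098)) = -44208 - 13072/(-1/1098) = -44208 - 13072*(-1098) = -44208 + 14353056 = 14308848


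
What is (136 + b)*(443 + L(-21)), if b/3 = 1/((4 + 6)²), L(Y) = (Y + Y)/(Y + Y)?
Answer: 1509933/25 ≈ 60397.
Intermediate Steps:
L(Y) = 1 (L(Y) = (2*Y)/((2*Y)) = (2*Y)*(1/(2*Y)) = 1)
b = 3/100 (b = 3/((4 + 6)²) = 3/(10²) = 3/100 ≈ 0.030000)
(136 + b)*(443 + L(-21)) = (136 + 3/100)*(443 + 1) = (13603/100)*444 = 1509933/25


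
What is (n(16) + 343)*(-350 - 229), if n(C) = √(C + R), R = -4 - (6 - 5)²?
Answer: -198597 - 579*√11 ≈ -2.0052e+5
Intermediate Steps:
R = -5 (R = -4 - 1*1² = -4 - 1*1 = -4 - 1 = -5)
n(C) = √(-5 + C) (n(C) = √(C - 5) = √(-5 + C))
(n(16) + 343)*(-350 - 229) = (√(-5 + 16) + 343)*(-350 - 229) = (√11 + 343)*(-579) = (343 + √11)*(-579) = -198597 - 579*√11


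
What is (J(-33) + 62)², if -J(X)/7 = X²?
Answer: 57168721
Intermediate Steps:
J(X) = -7*X²
(J(-33) + 62)² = (-7*(-33)² + 62)² = (-7*1089 + 62)² = (-7623 + 62)² = (-7561)² = 57168721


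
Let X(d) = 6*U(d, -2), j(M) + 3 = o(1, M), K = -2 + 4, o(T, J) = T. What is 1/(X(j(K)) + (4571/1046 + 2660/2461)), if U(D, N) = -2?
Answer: -2574206/16858881 ≈ -0.15269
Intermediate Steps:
K = 2
j(M) = -2 (j(M) = -3 + 1 = -2)
X(d) = -12 (X(d) = 6*(-2) = -12)
1/(X(j(K)) + (4571/1046 + 2660/2461)) = 1/(-12 + (4571/1046 + 2660/2461)) = 1/(-12 + 14031591/2574206) = 1/(-16858881/2574206) = -2574206/16858881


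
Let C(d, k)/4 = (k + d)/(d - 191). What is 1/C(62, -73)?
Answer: 129/44 ≈ 2.9318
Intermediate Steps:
C(d, k) = 4*(d + k)/(-191 + d) (C(d, k) = 4*((k + d)/(d - 191)) = 4*((d + k)/(-191 + d)) = 4*(d + k)/(-191 + d))
1/C(62, -73) = 1/(4*(62 - 73)/(-191 + 62)) = 1/(4*(-11)/(-129)) = 1/(4*(-1/129)*(-11)) = 1/(44/129) = 129/44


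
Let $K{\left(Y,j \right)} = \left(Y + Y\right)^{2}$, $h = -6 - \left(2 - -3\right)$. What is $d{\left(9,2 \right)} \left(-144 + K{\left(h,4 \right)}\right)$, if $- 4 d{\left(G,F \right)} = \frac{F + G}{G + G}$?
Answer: $- \frac{935}{18} \approx -51.944$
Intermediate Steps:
$h = -11$ ($h = -6 - \left(2 + 3\right) = -6 - 5 = -11$)
$d{\left(G,F \right)} = - \frac{F + G}{8 G}$ ($d{\left(G,F \right)} = - \frac{\left(F + G\right) \frac{1}{G + G}}{4} = - \frac{\left(F + G\right) \frac{1}{2 G}}{4} = - \frac{\frac{1}{2} \frac{1}{G} \left(F + G\right)}{4} = - \frac{F + G}{8 G}$)
$K{\left(Y,j \right)} = 4 Y^{2}$ ($K{\left(Y,j \right)} = \left(2 Y\right)^{2} = 4 Y^{2}$)
$d{\left(9,2 \right)} \left(-144 + K{\left(h,4 \right)}\right) = \frac{\left(-1\right) 2 - 9}{8 \cdot 9} \left(-144 + 4 \left(-11\right)^{2}\right) = \frac{1}{8} \cdot \frac{1}{9} \left(-2 - 9\right) \left(-144 + 4 \cdot 121\right) = \frac{1}{8} \cdot \frac{1}{9} \left(-11\right) \left(-144 + 484\right) = \left(- \frac{11}{72}\right) 340 = - \frac{935}{18}$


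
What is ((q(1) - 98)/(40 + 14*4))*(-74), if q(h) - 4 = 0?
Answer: 1739/24 ≈ 72.458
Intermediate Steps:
q(h) = 4 (q(h) = 4 + 0 = 4)
((q(1) - 98)/(40 + 14*4))*(-74) = ((4 - 98)/(40 + 14*4))*(-74) = -94/(40 + 56)*(-74) = -94/96*(-74) = -94*1/96*(-74) = -47/48*(-74) = 1739/24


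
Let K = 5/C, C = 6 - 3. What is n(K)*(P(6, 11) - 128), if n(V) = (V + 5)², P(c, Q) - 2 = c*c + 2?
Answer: -35200/9 ≈ -3911.1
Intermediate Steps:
P(c, Q) = 4 + c² (P(c, Q) = 2 + (c*c + 2) = 2 + (c² + 2) = 2 + (2 + c²) = 4 + c²)
C = 3
K = 5/3 ≈ 1.6667
n(V) = (5 + V)²
n(K)*(P(6, 11) - 128) = (5 + 5/3)²*((4 + 6²) - 128) = (20/3)²*((4 + 36) - 128) = 400*(40 - 128)/9 = (400/9)*(-88) = -35200/9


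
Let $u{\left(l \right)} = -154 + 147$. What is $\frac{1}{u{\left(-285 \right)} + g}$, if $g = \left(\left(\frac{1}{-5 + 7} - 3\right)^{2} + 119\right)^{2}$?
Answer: $\frac{16}{250889} \approx 6.3773 \cdot 10^{-5}$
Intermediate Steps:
$g = \frac{251001}{16}$ ($g = \left(\left(\frac{1}{2} - 3\right)^{2} + 119\right)^{2} = \left(\left(- \frac{5}{2}\right)^{2} + 119\right)^{2} = \left(\frac{25}{4} + 119\right)^{2} = \left(\frac{501}{4}\right)^{2} = \frac{251001}{16} \approx 15688.0$)
$u{\left(l \right)} = -7$
$\frac{1}{u{\left(-285 \right)} + g} = \frac{1}{-7 + \frac{251001}{16}} = \frac{1}{\frac{250889}{16}} = \frac{16}{250889}$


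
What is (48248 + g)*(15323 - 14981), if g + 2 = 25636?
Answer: 25267644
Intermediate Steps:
g = 25634 (g = -2 + 25636 = 25634)
(48248 + g)*(15323 - 14981) = (48248 + 25634)*(15323 - 14981) = 73882*342 = 25267644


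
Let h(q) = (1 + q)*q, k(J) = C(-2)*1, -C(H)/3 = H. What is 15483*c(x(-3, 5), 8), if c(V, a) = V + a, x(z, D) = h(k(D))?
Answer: 774150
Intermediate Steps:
C(H) = -3*H
k(J) = 6 (k(J) = -3*(-2)*1 = 6*1 = 6)
h(q) = q*(1 + q)
x(z, D) = 42 (x(z, D) = 6*(1 + 6) = 6*7 = 42)
15483*c(x(-3, 5), 8) = 15483*(42 + 8) = 15483*50 = 774150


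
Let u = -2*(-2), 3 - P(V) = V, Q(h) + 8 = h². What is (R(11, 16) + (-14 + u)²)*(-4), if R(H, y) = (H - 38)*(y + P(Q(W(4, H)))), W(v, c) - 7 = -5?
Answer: 2084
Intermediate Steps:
W(v, c) = 2 (W(v, c) = 7 - 5 = 2)
Q(h) = -8 + h²
P(V) = 3 - V
u = 4
R(H, y) = (-38 + H)*(7 + y) (R(H, y) = (H - 38)*(y + (3 - (-8 + 2²))) = (-38 + H)*(y + (3 - (-8 + 4))) = (-38 + H)*(y + (3 - 1*(-4))) = (-38 + H)*(y + (3 + 4)) = (-38 + H)*(y + 7) = (-38 + H)*(7 + y))
(R(11, 16) + (-14 + u)²)*(-4) = ((-266 - 38*16 + 7*11 + 11*16) + (-14 + 4)²)*(-4) = ((-266 - 608 + 77 + 176) + (-10)²)*(-4) = (-621 + 100)*(-4) = -521*(-4) = 2084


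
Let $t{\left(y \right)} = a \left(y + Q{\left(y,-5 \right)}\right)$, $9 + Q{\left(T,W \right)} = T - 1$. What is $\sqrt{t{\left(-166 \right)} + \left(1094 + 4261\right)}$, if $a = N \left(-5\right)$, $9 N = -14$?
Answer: $7 \sqrt{55} \approx 51.913$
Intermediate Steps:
$N = - \frac{14}{9}$ ($N = \frac{1}{9} \left(-14\right) = - \frac{14}{9} \approx -1.5556$)
$Q{\left(T,W \right)} = -10 + T$ ($Q{\left(T,W \right)} = -9 + \left(T - 1\right) = -9 + \left(-1 + T\right) = -10 + T$)
$a = \frac{70}{9}$ ($a = \left(- \frac{14}{9}\right) \left(-5\right) = \frac{70}{9} \approx 7.7778$)
$t{\left(y \right)} = - \frac{700}{9} + \frac{140 y}{9}$ ($t{\left(y \right)} = \frac{70 \left(y + \left(-10 + y\right)\right)}{9} = \frac{70 \left(-10 + 2 y\right)}{9} = - \frac{700}{9} + \frac{140 y}{9}$)
$\sqrt{t{\left(-166 \right)} + \left(1094 + 4261\right)} = \sqrt{\left(- \frac{700}{9} + \frac{140}{9} \left(-166\right)\right) + \left(1094 + 4261\right)} = \sqrt{\left(- \frac{700}{9} - \frac{23240}{9}\right) + 5355} = \sqrt{-2660 + 5355} = \sqrt{2695} = 7 \sqrt{55}$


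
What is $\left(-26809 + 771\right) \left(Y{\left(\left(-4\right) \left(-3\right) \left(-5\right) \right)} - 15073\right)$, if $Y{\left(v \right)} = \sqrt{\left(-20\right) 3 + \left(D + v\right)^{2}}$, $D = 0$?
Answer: $392470774 - 52076 \sqrt{885} \approx 3.9092 \cdot 10^{8}$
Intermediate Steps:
$Y{\left(v \right)} = \sqrt{-60 + v^{2}}$ ($Y{\left(v \right)} = \sqrt{\left(-20\right) 3 + \left(0 + v\right)^{2}} = \sqrt{-60 + v^{2}}$)
$\left(-26809 + 771\right) \left(Y{\left(\left(-4\right) \left(-3\right) \left(-5\right) \right)} - 15073\right) = \left(-26809 + 771\right) \left(\sqrt{-60 + \left(\left(-4\right) \left(-3\right) \left(-5\right)\right)^{2}} - 15073\right) = - 26038 \left(\sqrt{-60 + \left(12 \left(-5\right)\right)^{2}} - 15073\right) = - 26038 \left(\sqrt{-60 + \left(-60\right)^{2}} - 15073\right) = - 26038 \left(\sqrt{-60 + 3600} - 15073\right) = - 26038 \left(\sqrt{3540} - 15073\right) = - 26038 \left(2 \sqrt{885} - 15073\right) = - 26038 \left(-15073 + 2 \sqrt{885}\right) = 392470774 - 52076 \sqrt{885}$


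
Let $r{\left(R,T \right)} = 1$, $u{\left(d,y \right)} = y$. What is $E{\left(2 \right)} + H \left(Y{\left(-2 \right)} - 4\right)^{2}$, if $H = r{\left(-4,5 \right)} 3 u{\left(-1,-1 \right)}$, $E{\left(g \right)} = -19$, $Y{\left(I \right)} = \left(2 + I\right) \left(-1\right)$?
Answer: $-67$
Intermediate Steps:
$Y{\left(I \right)} = -2 - I$
$H = -3$ ($H = 1 \cdot 3 \left(-1\right) = 3 \left(-1\right) = -3$)
$E{\left(2 \right)} + H \left(Y{\left(-2 \right)} - 4\right)^{2} = -19 - 3 \left(\left(-2 - -2\right) - 4\right)^{2} = -19 - 3 \left(\left(-2 + 2\right) - 4\right)^{2} = -19 - 3 \left(0 - 4\right)^{2} = -19 - 3 \left(-4\right)^{2} = -19 - 48 = -67$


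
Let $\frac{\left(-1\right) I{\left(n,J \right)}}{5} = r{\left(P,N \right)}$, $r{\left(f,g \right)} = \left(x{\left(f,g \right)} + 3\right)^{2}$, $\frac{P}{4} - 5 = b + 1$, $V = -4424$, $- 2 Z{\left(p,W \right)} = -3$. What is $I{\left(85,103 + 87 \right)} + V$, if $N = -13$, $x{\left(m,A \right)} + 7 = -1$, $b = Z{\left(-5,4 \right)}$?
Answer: $-4549$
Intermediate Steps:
$Z{\left(p,W \right)} = \frac{3}{2}$ ($Z{\left(p,W \right)} = \left(- \frac{1}{2}\right) \left(-3\right) = \frac{3}{2}$)
$b = \frac{3}{2} \approx 1.5$
$x{\left(m,A \right)} = -8$ ($x{\left(m,A \right)} = -7 - 1 = -8$)
$P = 30$ ($P = 20 + 4 \left(\frac{3}{2} + 1\right) = 20 + 4 \cdot \frac{5}{2} = 20 + 10 = 30$)
$r{\left(f,g \right)} = 25$ ($r{\left(f,g \right)} = \left(-8 + 3\right)^{2} = \left(-5\right)^{2} = 25$)
$I{\left(n,J \right)} = -125$ ($I{\left(n,J \right)} = \left(-5\right) 25 = -125$)
$I{\left(85,103 + 87 \right)} + V = -125 - 4424 = -4549$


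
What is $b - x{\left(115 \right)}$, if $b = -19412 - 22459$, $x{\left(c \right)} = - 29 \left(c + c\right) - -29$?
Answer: $-35230$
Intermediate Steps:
$x{\left(c \right)} = 29 - 58 c$ ($x{\left(c \right)} = - 29 \cdot 2 c + 29 = - 58 c + 29 = 29 - 58 c$)
$b = -41871$
$b - x{\left(115 \right)} = -41871 - \left(29 - 6670\right) = -41871 - -6641 = -41871 + 6641 = -35230$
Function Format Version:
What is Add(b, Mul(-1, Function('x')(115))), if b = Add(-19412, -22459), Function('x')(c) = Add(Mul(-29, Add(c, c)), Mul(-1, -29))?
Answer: -35230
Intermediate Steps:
Function('x')(c) = Add(29, Mul(-58, c)) (Function('x')(c) = Add(Mul(-29, Mul(2, c)), 29) = Add(Mul(-58, c), 29) = Add(29, Mul(-58, c)))
b = -41871
Add(b, Mul(-1, Function('x')(115))) = Add(-41871, Mul(-1, Add(29, Mul(-58, 115)))) = Add(-41871, Mul(-1, Add(29, -6670))) = Add(-41871, Mul(-1, -6641)) = Add(-41871, 6641) = -35230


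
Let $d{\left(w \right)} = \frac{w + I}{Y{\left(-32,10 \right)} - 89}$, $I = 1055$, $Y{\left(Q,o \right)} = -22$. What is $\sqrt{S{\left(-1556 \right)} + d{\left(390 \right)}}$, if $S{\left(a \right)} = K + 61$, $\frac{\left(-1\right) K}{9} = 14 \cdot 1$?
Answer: $\frac{2 i \sqrt{240315}}{111} \approx 8.8328 i$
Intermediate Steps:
$K = -126$ ($K = - 9 \cdot 14 \cdot 1 = \left(-9\right) 14 = -126$)
$d{\left(w \right)} = - \frac{1055}{111} - \frac{w}{111}$ ($d{\left(w \right)} = \frac{w + 1055}{-22 - 89} = \frac{1055 + w}{-111} = \left(1055 + w\right) \left(- \frac{1}{111}\right) = - \frac{1055}{111} - \frac{w}{111}$)
$S{\left(a \right)} = -65$ ($S{\left(a \right)} = -126 + 61 = -65$)
$\sqrt{S{\left(-1556 \right)} + d{\left(390 \right)}} = \sqrt{-65 - \frac{1445}{111}} = \sqrt{- \frac{8660}{111}} = \frac{2 i \sqrt{240315}}{111}$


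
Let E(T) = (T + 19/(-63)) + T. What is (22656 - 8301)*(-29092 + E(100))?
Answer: -2903242925/7 ≈ -4.1475e+8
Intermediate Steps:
E(T) = -19/63 + 2*T (E(T) = (T + 19*(-1/63)) + T = (T - 19/63) + T = (-19/63 + T) + T = -19/63 + 2*T)
(22656 - 8301)*(-29092 + E(100)) = (22656 - 8301)*(-29092 + (-19/63 + 2*100)) = 14355*(-29092 + (-19/63 + 200)) = 14355*(-29092 + 12581/63) = 14355*(-1820215/63) = -2903242925/7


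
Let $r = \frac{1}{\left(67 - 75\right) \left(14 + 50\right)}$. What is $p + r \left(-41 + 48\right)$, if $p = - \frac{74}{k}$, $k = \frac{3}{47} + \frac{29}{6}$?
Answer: $- \frac{10694083}{707072} \approx -15.124$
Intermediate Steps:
$k = \frac{1381}{282}$ ($k = 3 \cdot \frac{1}{47} + 29 \cdot \frac{1}{6} = \frac{3}{47} + \frac{29}{6} = \frac{1381}{282} \approx 4.8972$)
$r = - \frac{1}{512}$ ($r = \frac{1}{\left(-8\right) 64} = \frac{1}{-512} = - \frac{1}{512} \approx -0.0019531$)
$p = - \frac{20868}{1381}$ ($p = - \frac{74}{\frac{1381}{282}} = \left(-74\right) \frac{282}{1381} = - \frac{20868}{1381} \approx -15.111$)
$p + r \left(-41 + 48\right) = - \frac{20868}{1381} - \frac{-41 + 48}{512} = - \frac{20868}{1381} - \frac{7}{512} = - \frac{10694083}{707072}$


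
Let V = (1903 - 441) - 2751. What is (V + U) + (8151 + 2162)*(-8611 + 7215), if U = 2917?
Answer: -14395320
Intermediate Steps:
V = -1289 (V = 1462 - 2751 = -1289)
(V + U) + (8151 + 2162)*(-8611 + 7215) = (-1289 + 2917) + (8151 + 2162)*(-8611 + 7215) = 1628 + 10313*(-1396) = 1628 - 14396948 = -14395320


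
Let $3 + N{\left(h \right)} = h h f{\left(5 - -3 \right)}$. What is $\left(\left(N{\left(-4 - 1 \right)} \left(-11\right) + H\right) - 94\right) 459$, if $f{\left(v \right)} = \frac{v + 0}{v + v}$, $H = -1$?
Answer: $- \frac{183141}{2} \approx -91571.0$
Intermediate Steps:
$f{\left(v \right)} = \frac{1}{2}$ ($f{\left(v \right)} = \frac{v}{2 v} = v \frac{1}{2 v} = \frac{1}{2}$)
$N{\left(h \right)} = -3 + \frac{h^{2}}{2}$ ($N{\left(h \right)} = -3 + h h \frac{1}{2} = -3 + h^{2} \cdot \frac{1}{2} = -3 + \frac{h^{2}}{2}$)
$\left(\left(N{\left(-4 - 1 \right)} \left(-11\right) + H\right) - 94\right) 459 = \left(\left(\left(-3 + \frac{\left(-4 - 1\right)^{2}}{2}\right) \left(-11\right) - 1\right) - 94\right) 459 = \left(\left(\left(-3 + \frac{\left(-5\right)^{2}}{2}\right) \left(-11\right) - 1\right) - 94\right) 459 = \left(\left(\left(-3 + \frac{1}{2} \cdot 25\right) \left(-11\right) - 1\right) - 94\right) 459 = \left(\left(\left(-3 + \frac{25}{2}\right) \left(-11\right) - 1\right) - 94\right) 459 = \left(\left(\frac{19}{2} \left(-11\right) - 1\right) - 94\right) 459 = \left(\left(- \frac{209}{2} - 1\right) - 94\right) 459 = \left(- \frac{211}{2} - 94\right) 459 = \left(- \frac{399}{2}\right) 459 = - \frac{183141}{2}$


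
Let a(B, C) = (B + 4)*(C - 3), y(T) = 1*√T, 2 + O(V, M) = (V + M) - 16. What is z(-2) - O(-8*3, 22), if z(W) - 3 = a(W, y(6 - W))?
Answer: 17 + 4*√2 ≈ 22.657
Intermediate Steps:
O(V, M) = -18 + M + V (O(V, M) = -2 + ((V + M) - 16) = -2 + ((M + V) - 16) = -2 + (-16 + M + V) = -18 + M + V)
y(T) = √T
a(B, C) = (-3 + C)*(4 + B) (a(B, C) = (4 + B)*(-3 + C) = (-3 + C)*(4 + B))
z(W) = -9 - 3*W + 4*√(6 - W) + W*√(6 - W) (z(W) = 3 + (-12 - 3*W + 4*√(6 - W) + W*√(6 - W)) = -9 - 3*W + 4*√(6 - W) + W*√(6 - W))
z(-2) - O(-8*3, 22) = (-9 - 3*(-2) + 4*√(6 - 1*(-2)) - 2*√(6 - 1*(-2))) - (-18 + 22 - 8*3) = (-9 + 6 + 4*√(6 + 2) - 2*√(6 + 2)) - (-18 + 22 - 24) = (-9 + 6 + 4*√8 - 4*√2) - 1*(-20) = (-9 + 6 + 4*(2*√2) - 4*√2) + 20 = (-9 + 6 + 8*√2 - 4*√2) + 20 = (-3 + 4*√2) + 20 = 17 + 4*√2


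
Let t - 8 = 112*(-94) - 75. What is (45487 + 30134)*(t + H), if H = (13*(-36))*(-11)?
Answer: -411907587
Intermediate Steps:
H = 5148 (H = -468*(-11) = 5148)
t = -10595 (t = 8 + (112*(-94) - 75) = 8 + (-10528 - 75) = 8 - 10603 = -10595)
(45487 + 30134)*(t + H) = (45487 + 30134)*(-10595 + 5148) = 75621*(-5447) = -411907587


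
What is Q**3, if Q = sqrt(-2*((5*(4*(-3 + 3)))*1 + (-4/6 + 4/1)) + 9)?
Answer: 7*sqrt(21)/9 ≈ 3.5642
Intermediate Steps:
Q = sqrt(21)/3 (Q = sqrt(-2*((5*(4*0))*1 + (-4*1/6 + 4*1)) + 9) = sqrt(-2*((5*0)*1 + (-2/3 + 4)) + 9) = sqrt(-2*(0*1 + 10/3) + 9) = sqrt(-2*(0 + 10/3) + 9) = sqrt(-2*10/3 + 9) = sqrt(-20/3 + 9) = sqrt(7/3) = sqrt(21)/3 ≈ 1.5275)
Q**3 = (sqrt(21)/3)**3 = 7*sqrt(21)/9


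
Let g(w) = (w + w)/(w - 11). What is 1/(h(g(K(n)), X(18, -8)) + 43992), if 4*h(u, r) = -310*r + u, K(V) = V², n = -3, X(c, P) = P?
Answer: 4/178439 ≈ 2.2417e-5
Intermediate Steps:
g(w) = 2*w/(-11 + w) (g(w) = (2*w)/(-11 + w) = 2*w/(-11 + w))
h(u, r) = -155*r/2 + u/4 (h(u, r) = (-310*r + u)/4 = (u - 310*r)/4 = -155*r/2 + u/4)
1/(h(g(K(n)), X(18, -8)) + 43992) = 1/((-155/2*(-8) + (2*(-3)²/(-11 + (-3)²))/4) + 43992) = 1/((620 + (2*9/(-11 + 9))/4) + 43992) = 1/((620 + (2*9/(-2))/4) + 43992) = 1/((620 + (2*9*(-½))/4) + 43992) = 1/((620 + (¼)*(-9)) + 43992) = 1/((620 - 9/4) + 43992) = 1/(2471/4 + 43992) = 1/(178439/4) = 4/178439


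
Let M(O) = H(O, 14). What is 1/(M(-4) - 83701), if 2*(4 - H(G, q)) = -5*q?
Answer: -1/83662 ≈ -1.1953e-5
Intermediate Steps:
H(G, q) = 4 + 5*q/2 (H(G, q) = 4 - (-5)*q/2 = 4 + 5*q/2)
M(O) = 39 (M(O) = 4 + (5/2)*14 = 4 + 35 = 39)
1/(M(-4) - 83701) = 1/(39 - 83701) = 1/(-83662) = -1/83662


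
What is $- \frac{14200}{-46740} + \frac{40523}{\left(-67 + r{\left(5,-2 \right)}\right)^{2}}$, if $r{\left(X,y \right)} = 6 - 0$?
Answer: $\frac{97344161}{8695977} \approx 11.194$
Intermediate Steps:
$r{\left(X,y \right)} = 6$ ($r{\left(X,y \right)} = 6 + 0 = 6$)
$- \frac{14200}{-46740} + \frac{40523}{\left(-67 + r{\left(5,-2 \right)}\right)^{2}} = - \frac{14200}{-46740} + \frac{40523}{\left(-67 + 6\right)^{2}} = \left(-14200\right) \left(- \frac{1}{46740}\right) + \frac{40523}{\left(-61\right)^{2}} = \frac{710}{2337} + \frac{40523}{3721} = \frac{97344161}{8695977}$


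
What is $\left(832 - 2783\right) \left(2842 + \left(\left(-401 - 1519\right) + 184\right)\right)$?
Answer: $-2157806$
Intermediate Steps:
$\left(832 - 2783\right) \left(2842 + \left(\left(-401 - 1519\right) + 184\right)\right) = - 1951 \left(2842 + \left(-1920 + 184\right)\right) = - 1951 \left(2842 - 1736\right) = \left(-1951\right) 1106 = -2157806$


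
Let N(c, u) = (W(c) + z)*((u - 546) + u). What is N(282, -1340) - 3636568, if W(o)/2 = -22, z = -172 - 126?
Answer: -2533276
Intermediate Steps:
z = -298
W(o) = -44 (W(o) = 2*(-22) = -44)
N(c, u) = 186732 - 684*u (N(c, u) = (-44 - 298)*((u - 546) + u) = -342*((-546 + u) + u) = -342*(-546 + 2*u) = 186732 - 684*u)
N(282, -1340) - 3636568 = (186732 - 684*(-1340)) - 3636568 = (186732 + 916560) - 3636568 = 1103292 - 3636568 = -2533276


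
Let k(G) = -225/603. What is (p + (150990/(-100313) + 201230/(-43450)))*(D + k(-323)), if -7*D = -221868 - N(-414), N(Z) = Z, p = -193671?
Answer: -1252502393640202219112/204418332965 ≈ -6.1271e+9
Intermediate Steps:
D = 221454/7 (D = -(-221868 - 1*(-414))/7 = -(-221868 + 414)/7 = -⅐*(-221454) = 221454/7 ≈ 31636.)
k(G) = -25/67 (k(G) = -225*1/603 = -25/67)
(p + (150990/(-100313) + 201230/(-43450)))*(D + k(-323)) = (-193671 + (150990/(-100313) + 201230/(-43450)))*(221454/7 - 25/67) = (-193671 + (150990*(-1/100313) + 201230*(-1/43450)))*(14837243/469) = (-193671 + (-150990/100313 - 20123/4345))*(14837243/469) = (-193671 - 2674650049/435859985)*(14837243/469) = -84416113804984/435859985*14837243/469 = -1252502393640202219112/204418332965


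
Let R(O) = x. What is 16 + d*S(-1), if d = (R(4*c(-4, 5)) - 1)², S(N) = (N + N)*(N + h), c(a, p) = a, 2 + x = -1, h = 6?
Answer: -144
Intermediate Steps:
x = -3 (x = -2 - 1 = -3)
R(O) = -3
S(N) = 2*N*(6 + N) (S(N) = (N + N)*(N + 6) = (2*N)*(6 + N) = 2*N*(6 + N))
d = 16 (d = (-3 - 1)² = (-4)² = 16)
16 + d*S(-1) = 16 + 16*(2*(-1)*(6 - 1)) = 16 + 16*(2*(-1)*5) = 16 + 16*(-10) = 16 - 160 = -144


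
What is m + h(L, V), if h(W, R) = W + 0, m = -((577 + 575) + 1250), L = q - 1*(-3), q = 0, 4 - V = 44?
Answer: -2399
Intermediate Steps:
V = -40 (V = 4 - 1*44 = 4 - 44 = -40)
L = 3 (L = 0 - 1*(-3) = 0 + 3 = 3)
m = -2402 (m = -(1152 + 1250) = -1*2402 = -2402)
h(W, R) = W
m + h(L, V) = -2402 + 3 = -2399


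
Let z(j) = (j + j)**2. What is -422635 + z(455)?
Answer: 405465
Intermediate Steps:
z(j) = 4*j**2 (z(j) = (2*j)**2 = 4*j**2)
-422635 + z(455) = -422635 + 4*455**2 = -422635 + 4*207025 = -422635 + 828100 = 405465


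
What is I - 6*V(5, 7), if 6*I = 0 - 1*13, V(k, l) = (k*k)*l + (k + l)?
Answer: -6745/6 ≈ -1124.2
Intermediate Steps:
V(k, l) = k + l + l*k² (V(k, l) = k²*l + (k + l) = l*k² + (k + l) = k + l + l*k²)
I = -13/6 (I = (0 - 1*13)/6 = (0 - 13)/6 = (⅙)*(-13) = -13/6 ≈ -2.1667)
I - 6*V(5, 7) = -13/6 - 6*(5 + 7 + 7*5²) = -13/6 - 6*(5 + 7 + 7*25) = -13/6 - 6*(5 + 7 + 175) = -13/6 - 6*187 = -13/6 - 1122 = -6745/6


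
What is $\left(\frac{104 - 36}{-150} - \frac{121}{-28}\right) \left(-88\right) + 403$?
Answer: $\frac{32869}{525} \approx 62.608$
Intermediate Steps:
$\left(\frac{104 - 36}{-150} - \frac{121}{-28}\right) \left(-88\right) + 403 = \left(68 \left(- \frac{1}{150}\right) - - \frac{121}{28}\right) \left(-88\right) + 403 = \left(- \frac{34}{75} + \frac{121}{28}\right) \left(-88\right) + 403 = \frac{8123}{2100} \left(-88\right) + 403 = - \frac{178706}{525} + 403 = \frac{32869}{525}$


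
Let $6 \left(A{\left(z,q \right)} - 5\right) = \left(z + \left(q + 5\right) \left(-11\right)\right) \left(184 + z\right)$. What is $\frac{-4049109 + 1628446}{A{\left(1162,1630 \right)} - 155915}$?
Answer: $\frac{7261989}{11789609} \approx 0.61596$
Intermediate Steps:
$A{\left(z,q \right)} = 5 + \frac{\left(184 + z\right) \left(-55 + z - 11 q\right)}{6}$ ($A{\left(z,q \right)} = 5 + \frac{\left(z + \left(q + 5\right) \left(-11\right)\right) \left(184 + z\right)}{6} = 5 + \frac{\left(z + \left(5 + q\right) \left(-11\right)\right) \left(184 + z\right)}{6} = 5 + \frac{\left(z - \left(55 + 11 q\right)\right) \left(184 + z\right)}{6} = 5 + \frac{\left(-55 + z - 11 q\right) \left(184 + z\right)}{6} = 5 + \frac{\left(184 + z\right) \left(-55 + z - 11 q\right)}{6}$)
$\frac{-4049109 + 1628446}{A{\left(1162,1630 \right)} - 155915} = \frac{-4049109 + 1628446}{\left(- \frac{5045}{3} - \frac{1649560}{3} + \frac{1162^{2}}{6} + \frac{43}{2} \cdot 1162 - \frac{8965}{3} \cdot 1162\right) - 155915} = - \frac{2420663}{\left(- \frac{5045}{3} - \frac{1649560}{3} + \frac{1}{6} \cdot 1350244 + 24983 - \frac{10417330}{3}\right) - 155915} = - \frac{2420663}{\left(- \frac{5045}{3} - \frac{1649560}{3} + \frac{675122}{3} + 24983 - \frac{10417330}{3}\right) - 155915} = - \frac{2420663}{- \frac{11321864}{3} - 155915} = - \frac{2420663}{- \frac{11789609}{3}} = \left(-2420663\right) \left(- \frac{3}{11789609}\right) = \frac{7261989}{11789609}$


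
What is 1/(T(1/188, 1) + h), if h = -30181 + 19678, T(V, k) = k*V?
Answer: -188/1974563 ≈ -9.5211e-5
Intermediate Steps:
T(V, k) = V*k
h = -10503
1/(T(1/188, 1) + h) = 1/(1/188 - 10503) = 1/(-1974563/188) = -188/1974563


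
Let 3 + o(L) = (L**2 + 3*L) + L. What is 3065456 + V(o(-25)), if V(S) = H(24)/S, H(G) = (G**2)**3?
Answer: 99515056/29 ≈ 3.4316e+6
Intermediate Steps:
H(G) = G**6
o(L) = -3 + L**2 + 4*L (o(L) = -3 + ((L**2 + 3*L) + L) = -3 + (L**2 + 4*L) = -3 + L**2 + 4*L)
V(S) = 191102976/S (V(S) = 24**6/S = 191102976/S)
3065456 + V(o(-25)) = 3065456 + 191102976/(-3 + (-25)**2 + 4*(-25)) = 3065456 + 191102976/(-3 + 625 - 100) = 3065456 + 191102976/522 = 3065456 + 191102976*(1/522) = 3065456 + 10616832/29 = 99515056/29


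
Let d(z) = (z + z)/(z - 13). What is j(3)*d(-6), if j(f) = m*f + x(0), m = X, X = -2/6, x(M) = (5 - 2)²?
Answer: 96/19 ≈ 5.0526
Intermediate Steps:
x(M) = 9 (x(M) = 3² = 9)
X = -⅓ (X = -2*⅙ = -⅓ ≈ -0.33333)
d(z) = 2*z/(-13 + z) (d(z) = (2*z)/(-13 + z) = 2*z/(-13 + z))
m = -⅓ ≈ -0.33333
j(f) = 9 - f/3 (j(f) = -f/3 + 9 = 9 - f/3)
j(3)*d(-6) = (9 - ⅓*3)*(2*(-6)/(-13 - 6)) = (9 - 1)*(2*(-6)/(-19)) = 8*(2*(-6)*(-1/19)) = 8*(12/19) = 96/19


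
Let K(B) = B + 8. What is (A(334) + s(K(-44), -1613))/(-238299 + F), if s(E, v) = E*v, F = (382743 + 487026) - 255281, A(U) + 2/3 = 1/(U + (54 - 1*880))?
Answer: 28569127/185084988 ≈ 0.15436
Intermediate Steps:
A(U) = -⅔ + 1/(-826 + U) (A(U) = -⅔ + 1/(U + (54 - 1*880)) = -⅔ + 1/(U + (54 - 880)) = -⅔ + 1/(U - 826) = -⅔ + 1/(-826 + U))
K(B) = 8 + B
F = 614488 (F = 869769 - 255281 = 614488)
(A(334) + s(K(-44), -1613))/(-238299 + F) = ((1655 - 2*334)/(3*(-826 + 334)) + (8 - 44)*(-1613))/(-238299 + 614488) = ((⅓)*(1655 - 668)/(-492) - 36*(-1613))/376189 = ((⅓)*(-1/492)*987 + 58068)*(1/376189) = (-329/492 + 58068)*(1/376189) = (28569127/492)*(1/376189) = 28569127/185084988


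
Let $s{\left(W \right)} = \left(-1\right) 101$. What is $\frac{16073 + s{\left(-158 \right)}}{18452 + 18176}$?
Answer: $\frac{3993}{9157} \approx 0.43606$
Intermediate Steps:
$s{\left(W \right)} = -101$
$\frac{16073 + s{\left(-158 \right)}}{18452 + 18176} = \frac{16073 - 101}{18452 + 18176} = \frac{15972}{36628} = 15972 \cdot \frac{1}{36628} = \frac{3993}{9157}$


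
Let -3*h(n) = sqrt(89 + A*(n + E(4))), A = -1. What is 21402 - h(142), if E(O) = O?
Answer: 21402 + I*sqrt(57)/3 ≈ 21402.0 + 2.5166*I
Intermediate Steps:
h(n) = -sqrt(85 - n)/3 (h(n) = -sqrt(89 - (n + 4))/3 = -sqrt(89 - (4 + n))/3 = -sqrt(89 + (-4 - n))/3 = -sqrt(85 - n)/3)
21402 - h(142) = 21402 - (-1)*sqrt(85 - 1*142)/3 = 21402 - (-1)*sqrt(85 - 142)/3 = 21402 - (-1)*sqrt(-57)/3 = 21402 - (-1)*I*sqrt(57)/3 = 21402 + I*sqrt(57)/3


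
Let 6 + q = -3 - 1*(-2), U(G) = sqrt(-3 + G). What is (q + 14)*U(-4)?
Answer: 7*I*sqrt(7) ≈ 18.52*I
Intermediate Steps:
q = -7 (q = -6 + (-3 - 1*(-2)) = -6 + (-3 + 2) = -6 - 1 = -7)
(q + 14)*U(-4) = (-7 + 14)*sqrt(-3 - 4) = 7*sqrt(-7) = 7*(I*sqrt(7)) = 7*I*sqrt(7)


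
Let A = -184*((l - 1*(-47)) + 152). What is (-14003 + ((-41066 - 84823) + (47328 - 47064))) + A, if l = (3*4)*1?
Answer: -178452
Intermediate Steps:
l = 12 (l = 12*1 = 12)
A = -38824 (A = -184*((12 - 1*(-47)) + 152) = -184*((12 + 47) + 152) = -184*(59 + 152) = -184*211 = -38824)
(-14003 + ((-41066 - 84823) + (47328 - 47064))) + A = (-14003 + ((-41066 - 84823) + (47328 - 47064))) - 38824 = (-14003 + (-125889 + 264)) - 38824 = (-14003 - 125625) - 38824 = -139628 - 38824 = -178452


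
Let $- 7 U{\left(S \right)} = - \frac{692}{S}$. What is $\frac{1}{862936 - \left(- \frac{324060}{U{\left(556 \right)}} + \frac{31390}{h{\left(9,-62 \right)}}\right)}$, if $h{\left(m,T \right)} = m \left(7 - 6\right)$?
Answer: $\frac{1557}{4175954302} \approx 3.7285 \cdot 10^{-7}$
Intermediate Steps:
$h{\left(m,T \right)} = m$ ($h{\left(m,T \right)} = m 1 = m$)
$U{\left(S \right)} = \frac{692}{7 S}$ ($U{\left(S \right)} = - \frac{\left(-692\right) \frac{1}{S}}{7} = \frac{692}{7 S}$)
$\frac{1}{862936 - \left(- \frac{324060}{U{\left(556 \right)}} + \frac{31390}{h{\left(9,-62 \right)}}\right)} = \frac{1}{862936 + \left(\frac{324060}{\frac{692}{7} \cdot \frac{1}{556}} - \frac{31390}{9}\right)} = \frac{1}{862936 - \left(\frac{31390}{9} - \frac{324060}{\frac{173}{973}}\right)} = \frac{1}{862936 + \left(324060 \cdot \frac{973}{173} - \frac{31390}{9}\right)} = \frac{1}{862936 + \left(\frac{315310380}{173} - \frac{31390}{9}\right)} = \frac{1}{862936 + \frac{2832362950}{1557}} = \frac{1}{\frac{4175954302}{1557}} = \frac{1557}{4175954302}$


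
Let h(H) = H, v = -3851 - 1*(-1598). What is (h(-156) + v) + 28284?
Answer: 25875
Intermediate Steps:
v = -2253 (v = -3851 + 1598 = -2253)
(h(-156) + v) + 28284 = (-156 - 2253) + 28284 = -2409 + 28284 = 25875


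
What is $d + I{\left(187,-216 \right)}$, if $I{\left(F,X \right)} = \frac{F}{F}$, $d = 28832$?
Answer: $28833$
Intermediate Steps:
$I{\left(F,X \right)} = 1$
$d + I{\left(187,-216 \right)} = 28832 + 1 = 28833$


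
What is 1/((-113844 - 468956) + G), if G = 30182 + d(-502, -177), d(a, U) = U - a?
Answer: -1/552293 ≈ -1.8106e-6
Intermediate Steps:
G = 30507 (G = 30182 + (-177 - 1*(-502)) = 30182 + (-177 + 502) = 30182 + 325 = 30507)
1/((-113844 - 468956) + G) = 1/((-113844 - 468956) + 30507) = 1/(-582800 + 30507) = 1/(-552293) = -1/552293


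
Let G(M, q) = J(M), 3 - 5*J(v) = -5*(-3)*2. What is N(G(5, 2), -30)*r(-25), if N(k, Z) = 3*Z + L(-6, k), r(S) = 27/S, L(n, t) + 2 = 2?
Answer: 486/5 ≈ 97.200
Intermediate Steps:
L(n, t) = 0 (L(n, t) = -2 + 2 = 0)
J(v) = -27/5 (J(v) = ⅗ - (-5*(-3))*2/5 = ⅗ - 3*2 = ⅗ - ⅕*30 = ⅗ - 6 = -27/5)
G(M, q) = -27/5
N(k, Z) = 3*Z (N(k, Z) = 3*Z + 0 = 3*Z)
N(G(5, 2), -30)*r(-25) = (3*(-30))*(27/(-25)) = -2430*(-1)/25 = -90*(-27/25) = 486/5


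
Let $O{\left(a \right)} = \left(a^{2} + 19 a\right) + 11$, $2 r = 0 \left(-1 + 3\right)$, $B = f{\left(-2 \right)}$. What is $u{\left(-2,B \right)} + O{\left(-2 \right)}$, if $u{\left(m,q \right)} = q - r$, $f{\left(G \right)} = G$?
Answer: $-25$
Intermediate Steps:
$B = -2$
$r = 0$ ($r = \frac{0 \left(-1 + 3\right)}{2} = \frac{0 \cdot 2}{2} = \frac{1}{2} \cdot 0 = 0$)
$u{\left(m,q \right)} = q$ ($u{\left(m,q \right)} = q - 0 = q + 0 = q$)
$O{\left(a \right)} = 11 + a^{2} + 19 a$
$u{\left(-2,B \right)} + O{\left(-2 \right)} = -2 + \left(11 + \left(-2\right)^{2} + 19 \left(-2\right)\right) = -2 + \left(11 + 4 - 38\right) = -2 - 23 = -25$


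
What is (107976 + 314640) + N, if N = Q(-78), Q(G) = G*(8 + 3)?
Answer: 421758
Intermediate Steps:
Q(G) = 11*G (Q(G) = G*11 = 11*G)
N = -858 (N = 11*(-78) = -858)
(107976 + 314640) + N = (107976 + 314640) - 858 = 422616 - 858 = 421758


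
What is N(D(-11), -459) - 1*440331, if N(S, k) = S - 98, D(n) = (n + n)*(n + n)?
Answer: -439945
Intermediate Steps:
D(n) = 4*n² (D(n) = (2*n)*(2*n) = 4*n²)
N(S, k) = -98 + S
N(D(-11), -459) - 1*440331 = (-98 + 4*(-11)²) - 1*440331 = (-98 + 4*121) - 440331 = (-98 + 484) - 440331 = 386 - 440331 = -439945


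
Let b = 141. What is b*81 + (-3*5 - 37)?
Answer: 11369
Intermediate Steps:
b*81 + (-3*5 - 37) = 141*81 + (-3*5 - 37) = 11421 + (-15 - 37) = 11421 - 52 = 11369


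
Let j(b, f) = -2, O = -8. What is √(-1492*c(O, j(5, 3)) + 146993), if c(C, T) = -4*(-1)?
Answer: 5*√5641 ≈ 375.53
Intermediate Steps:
c(C, T) = 4
√(-1492*c(O, j(5, 3)) + 146993) = √(-1492*4 + 146993) = √(-5968 + 146993) = √141025 = 5*√5641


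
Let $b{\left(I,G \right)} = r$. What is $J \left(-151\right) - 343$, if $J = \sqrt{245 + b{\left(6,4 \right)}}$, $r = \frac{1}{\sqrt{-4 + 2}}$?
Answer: $-343 - \frac{151 \sqrt{980 - 2 i \sqrt{2}}}{2} \approx -2706.5 + 3.4107 i$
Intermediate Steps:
$r = - \frac{i \sqrt{2}}{2}$ ($r = \frac{1}{\sqrt{-2}} = \frac{1}{i \sqrt{2}} = - \frac{i \sqrt{2}}{2} \approx - 0.70711 i$)
$b{\left(I,G \right)} = - \frac{i \sqrt{2}}{2}$
$J = \sqrt{245 - \frac{i \sqrt{2}}{2}} \approx 15.652 - 0.02259 i$
$J \left(-151\right) - 343 = \frac{\sqrt{980 - 2 i \sqrt{2}}}{2} \left(-151\right) - 343 = - \frac{151 \sqrt{980 - 2 i \sqrt{2}}}{2} - 343 = -343 - \frac{151 \sqrt{980 - 2 i \sqrt{2}}}{2}$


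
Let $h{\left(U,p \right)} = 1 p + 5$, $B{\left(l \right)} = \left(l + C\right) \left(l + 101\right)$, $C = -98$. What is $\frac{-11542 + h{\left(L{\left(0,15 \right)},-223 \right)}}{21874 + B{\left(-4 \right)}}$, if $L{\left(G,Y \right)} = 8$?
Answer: $- \frac{588}{599} \approx -0.98164$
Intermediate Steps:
$B{\left(l \right)} = \left(-98 + l\right) \left(101 + l\right)$ ($B{\left(l \right)} = \left(l - 98\right) \left(l + 101\right) = \left(-98 + l\right) \left(101 + l\right)$)
$h{\left(U,p \right)} = 5 + p$ ($h{\left(U,p \right)} = p + 5 = 5 + p$)
$\frac{-11542 + h{\left(L{\left(0,15 \right)},-223 \right)}}{21874 + B{\left(-4 \right)}} = \frac{-11542 + \left(5 - 223\right)}{21874 + \left(-9898 + \left(-4\right)^{2} + 3 \left(-4\right)\right)} = \frac{-11542 - 218}{21874 - 9894} = - \frac{11760}{21874 - 9894} = - \frac{11760}{11980} = \left(-11760\right) \frac{1}{11980} = - \frac{588}{599}$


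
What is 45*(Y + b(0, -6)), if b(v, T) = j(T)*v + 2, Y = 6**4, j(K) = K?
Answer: 58410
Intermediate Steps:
Y = 1296
b(v, T) = 2 + T*v (b(v, T) = T*v + 2 = 2 + T*v)
45*(Y + b(0, -6)) = 45*(1296 + (2 - 6*0)) = 45*(1296 + (2 + 0)) = 45*(1296 + 2) = 45*1298 = 58410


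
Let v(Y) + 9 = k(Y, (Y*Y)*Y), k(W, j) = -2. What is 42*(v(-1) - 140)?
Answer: -6342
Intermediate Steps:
v(Y) = -11 (v(Y) = -9 - 2 = -11)
42*(v(-1) - 140) = 42*(-11 - 140) = 42*(-151) = -6342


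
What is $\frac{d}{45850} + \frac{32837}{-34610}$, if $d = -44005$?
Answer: $- \frac{6057179}{3173737} \approx -1.9085$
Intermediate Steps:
$\frac{d}{45850} + \frac{32837}{-34610} = - \frac{44005}{45850} + \frac{32837}{-34610} = \left(-44005\right) \frac{1}{45850} + 32837 \left(- \frac{1}{34610}\right) = - \frac{8801}{9170} - \frac{32837}{34610} = - \frac{6057179}{3173737}$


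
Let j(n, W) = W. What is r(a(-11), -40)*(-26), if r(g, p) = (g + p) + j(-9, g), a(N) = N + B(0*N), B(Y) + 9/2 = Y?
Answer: 1846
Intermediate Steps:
B(Y) = -9/2 + Y
a(N) = -9/2 + N (a(N) = N + (-9/2 + 0*N) = N + (-9/2 + 0) = N - 9/2 = -9/2 + N)
r(g, p) = p + 2*g (r(g, p) = (g + p) + g = p + 2*g)
r(a(-11), -40)*(-26) = (-40 + 2*(-9/2 - 11))*(-26) = (-40 + 2*(-31/2))*(-26) = (-40 - 31)*(-26) = -71*(-26) = 1846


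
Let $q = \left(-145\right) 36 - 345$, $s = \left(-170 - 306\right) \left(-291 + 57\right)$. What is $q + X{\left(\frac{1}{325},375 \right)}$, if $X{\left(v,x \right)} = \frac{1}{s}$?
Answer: $- \frac{619851959}{111384} \approx -5565.0$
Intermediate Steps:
$s = 111384$ ($s = \left(-476\right) \left(-234\right) = 111384$)
$X{\left(v,x \right)} = \frac{1}{111384}$
$q = -5565$ ($q = -5220 - 345 = -5565$)
$q + X{\left(\frac{1}{325},375 \right)} = -5565 + \frac{1}{111384} = - \frac{619851959}{111384}$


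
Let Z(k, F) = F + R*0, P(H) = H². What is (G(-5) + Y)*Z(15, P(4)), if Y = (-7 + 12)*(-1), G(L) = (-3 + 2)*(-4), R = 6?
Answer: -16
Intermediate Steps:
Z(k, F) = F (Z(k, F) = F + 6*0 = F + 0 = F)
G(L) = 4 (G(L) = -1*(-4) = 4)
Y = -5 (Y = 5*(-1) = -5)
(G(-5) + Y)*Z(15, P(4)) = (4 - 5)*4² = -1*16 = -16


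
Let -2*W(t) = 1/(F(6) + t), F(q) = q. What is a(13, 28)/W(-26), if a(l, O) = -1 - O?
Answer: -1160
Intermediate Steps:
W(t) = -1/(2*(6 + t))
a(13, 28)/W(-26) = (-1 - 1*28)/((-1/(12 + 2*(-26)))) = (-1 - 28)/((-1/(12 - 52))) = -29/((-1/(-40))) = -29/((-1*(-1/40))) = -29/1/40 = -29*40 = -1160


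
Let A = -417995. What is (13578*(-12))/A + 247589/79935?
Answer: 23303050643/6682486065 ≈ 3.4872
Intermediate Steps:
(13578*(-12))/A + 247589/79935 = (13578*(-12))/(-417995) + 247589/79935 = -162936*(-1/417995) + 247589*(1/79935) = 162936/417995 + 247589/79935 = 23303050643/6682486065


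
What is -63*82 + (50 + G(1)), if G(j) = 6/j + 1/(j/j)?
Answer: -5109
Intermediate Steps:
G(j) = 1 + 6/j (G(j) = 6/j + 1/1 = 6/j + 1*1 = 6/j + 1 = 1 + 6/j)
-63*82 + (50 + G(1)) = -63*82 + (50 + (6 + 1)/1) = -5166 + (50 + 1*7) = -5166 + (50 + 7) = -5166 + 57 = -5109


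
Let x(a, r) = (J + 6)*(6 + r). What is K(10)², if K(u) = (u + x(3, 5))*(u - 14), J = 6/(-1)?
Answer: 1600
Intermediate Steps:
J = -6 (J = 6*(-1) = -6)
x(a, r) = 0 (x(a, r) = (-6 + 6)*(6 + r) = 0*(6 + r) = 0)
K(u) = u*(-14 + u) (K(u) = (u + 0)*(u - 14) = u*(-14 + u))
K(10)² = (10*(-14 + 10))² = (10*(-4))² = (-40)² = 1600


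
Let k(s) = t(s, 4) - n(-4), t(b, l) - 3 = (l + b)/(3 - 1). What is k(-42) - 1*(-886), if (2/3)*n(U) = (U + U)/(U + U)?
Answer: 1737/2 ≈ 868.50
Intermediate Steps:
n(U) = 3/2 (n(U) = 3*((U + U)/(U + U))/2 = 3*((2*U)/((2*U)))/2 = 3*((2*U)*(1/(2*U)))/2 = (3/2)*1 = 3/2)
t(b, l) = 3 + b/2 + l/2 (t(b, l) = 3 + (l + b)/(3 - 1) = 3 + (b + l)/2 = 3 + (b + l)*(½) = 3 + (b/2 + l/2) = 3 + b/2 + l/2)
k(s) = 7/2 + s/2 (k(s) = (3 + s/2 + (½)*4) - 1*3/2 = (3 + s/2 + 2) - 3/2 = (5 + s/2) - 3/2 = 7/2 + s/2)
k(-42) - 1*(-886) = (7/2 + (½)*(-42)) - 1*(-886) = (7/2 - 21) + 886 = -35/2 + 886 = 1737/2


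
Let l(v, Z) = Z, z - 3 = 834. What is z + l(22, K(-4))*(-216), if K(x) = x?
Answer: 1701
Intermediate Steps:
z = 837 (z = 3 + 834 = 837)
z + l(22, K(-4))*(-216) = 837 - 4*(-216) = 837 + 864 = 1701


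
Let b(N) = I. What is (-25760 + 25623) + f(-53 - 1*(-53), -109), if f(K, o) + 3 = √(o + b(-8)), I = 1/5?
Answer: -140 + 4*I*√170/5 ≈ -140.0 + 10.431*I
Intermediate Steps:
I = ⅕ ≈ 0.20000
b(N) = ⅕
f(K, o) = -3 + √(⅕ + o) (f(K, o) = -3 + √(o + ⅕) = -3 + √(⅕ + o))
(-25760 + 25623) + f(-53 - 1*(-53), -109) = (-25760 + 25623) + (-3 + √(5 + 25*(-109))/5) = -137 + (-3 + √(5 - 2725)/5) = -137 + (-3 + √(-2720)/5) = -137 + (-3 + (4*I*√170)/5) = -137 + (-3 + 4*I*√170/5) = -140 + 4*I*√170/5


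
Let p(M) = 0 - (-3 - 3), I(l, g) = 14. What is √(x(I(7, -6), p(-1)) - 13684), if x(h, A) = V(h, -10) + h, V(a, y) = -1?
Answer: 21*I*√31 ≈ 116.92*I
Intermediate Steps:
p(M) = 6 (p(M) = 0 - 1*(-6) = 0 + 6 = 6)
x(h, A) = -1 + h
√(x(I(7, -6), p(-1)) - 13684) = √((-1 + 14) - 13684) = √(13 - 13684) = √(-13671) = 21*I*√31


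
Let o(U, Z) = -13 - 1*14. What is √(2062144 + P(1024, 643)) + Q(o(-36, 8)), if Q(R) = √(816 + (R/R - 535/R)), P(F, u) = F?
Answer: 8*√32237 + √67782/9 ≈ 1465.3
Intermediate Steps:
o(U, Z) = -27 (o(U, Z) = -13 - 14 = -27)
Q(R) = √(817 - 535/R) (Q(R) = √(816 + (1 - 535/R)) = √(817 - 535/R))
√(2062144 + P(1024, 643)) + Q(o(-36, 8)) = √(2062144 + 1024) + √(817 - 535/(-27)) = √2063168 + √(817 - 535*(-1/27)) = 8*√32237 + √(817 + 535/27) = 8*√32237 + √(22594/27) = 8*√32237 + √67782/9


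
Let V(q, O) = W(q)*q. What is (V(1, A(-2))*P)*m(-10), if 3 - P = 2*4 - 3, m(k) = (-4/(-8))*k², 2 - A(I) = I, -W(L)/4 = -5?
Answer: -2000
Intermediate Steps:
W(L) = 20 (W(L) = -4*(-5) = 20)
A(I) = 2 - I
V(q, O) = 20*q
m(k) = k²/2 (m(k) = (-4*(-⅛))*k² = k²/2)
P = -2 (P = 3 - (2*4 - 3) = 3 - (8 - 3) = 3 - 1*5 = 3 - 5 = -2)
(V(1, A(-2))*P)*m(-10) = ((20*1)*(-2))*((½)*(-10)²) = (20*(-2))*((½)*100) = -40*50 = -2000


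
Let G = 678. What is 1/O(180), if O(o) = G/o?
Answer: 30/113 ≈ 0.26549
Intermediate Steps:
O(o) = 678/o
1/O(180) = 1/(678/180) = 1/(678*(1/180)) = 1/(113/30) = 30/113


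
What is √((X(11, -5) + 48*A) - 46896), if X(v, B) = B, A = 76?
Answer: I*√43253 ≈ 207.97*I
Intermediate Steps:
√((X(11, -5) + 48*A) - 46896) = √((-5 + 48*76) - 46896) = √((-5 + 3648) - 46896) = √(3643 - 46896) = √(-43253) = I*√43253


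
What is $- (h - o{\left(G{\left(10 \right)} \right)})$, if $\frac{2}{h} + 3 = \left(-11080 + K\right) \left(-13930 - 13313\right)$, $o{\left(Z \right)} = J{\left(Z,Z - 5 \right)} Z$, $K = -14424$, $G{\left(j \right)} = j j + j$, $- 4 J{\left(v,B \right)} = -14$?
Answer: $\frac{267500105563}{694805469} \approx 385.0$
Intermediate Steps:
$J{\left(v,B \right)} = \frac{7}{2}$ ($J{\left(v,B \right)} = \left(- \frac{1}{4}\right) \left(-14\right) = \frac{7}{2}$)
$G{\left(j \right)} = j + j^{2}$ ($G{\left(j \right)} = j^{2} + j = j + j^{2}$)
$o{\left(Z \right)} = \frac{7 Z}{2}$
$h = \frac{2}{694805469}$ ($h = \frac{2}{-3 + \left(-11080 - 14424\right) \left(-13930 - 13313\right)} = \frac{2}{-3 - -694805472} = \frac{2}{-3 + 694805472} = \frac{2}{694805469} \approx 2.8785 \cdot 10^{-9}$)
$- (h - o{\left(G{\left(10 \right)} \right)}) = - (\frac{2}{694805469} - \frac{7 \cdot 10 \left(1 + 10\right)}{2}) = - (\frac{2}{694805469} - \frac{7 \cdot 10 \cdot 11}{2}) = - (\frac{2}{694805469} - \frac{7}{2} \cdot 110) = - (\frac{2}{694805469} - 385) = \left(-1\right) \left(- \frac{267500105563}{694805469}\right) = \frac{267500105563}{694805469}$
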